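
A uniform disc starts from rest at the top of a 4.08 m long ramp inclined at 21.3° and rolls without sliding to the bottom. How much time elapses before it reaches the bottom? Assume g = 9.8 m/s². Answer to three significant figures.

t ≈ 1.85 s

With I = (1/2)MR², the ratio k = I/(MR²) is 0.5.
Newton's second law down the slope: Mg sinθ − f = Ma. The torque equation fR = Iα (with α = a/R) gives f = kMa.
Hence a = g sinθ/(1+k) = 9.8×sin21.3°/1.5 = 2.373 m/s².
Starting from rest, L = ½at², so t = √(2L/a) = √(2×4.08/2.373) ≈ 1.85 s.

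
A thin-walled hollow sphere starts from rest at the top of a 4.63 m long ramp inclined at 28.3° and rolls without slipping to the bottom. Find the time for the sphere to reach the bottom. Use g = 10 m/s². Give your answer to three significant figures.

t ≈ 1.80 s

For this body I = (2/3)MR², i.e. k = I/(MR²) = 2/3.
Along the incline Mg sinθ − f = Ma, and torque about the center fR = Iα = kMR²(a/R) gives f = kMa.
Hence a = g sinθ/(1+k) = 10×sin28.3°/1.667 = 2.845 m/s².
Starting from rest, L = ½at², so t = √(2L/a) = √(2×4.63/2.845) ≈ 1.80 s.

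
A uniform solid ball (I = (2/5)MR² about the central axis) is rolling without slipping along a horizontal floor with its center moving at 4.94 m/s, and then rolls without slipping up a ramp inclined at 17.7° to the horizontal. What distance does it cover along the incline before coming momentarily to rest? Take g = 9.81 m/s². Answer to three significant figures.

d ≈ 5.73 m

The moment of inertia is (2/5)MR², giving k ≡ I/(MR²) = 0.4.
Rolling without slipping gives ω = v/R, so the total kinetic energy is ½Mv² + ½Iω² = ½(1+k)Mv² = (7/10)Mv².
Setting this equal to Mgh gives the vertical rise h = (1+k)v₀²/(2g) = 1.4×4.94²/(2×9.81) = 1.741 m.
Along the incline, d = h/sinθ = 1.741/sin17.7° ≈ 5.73 m.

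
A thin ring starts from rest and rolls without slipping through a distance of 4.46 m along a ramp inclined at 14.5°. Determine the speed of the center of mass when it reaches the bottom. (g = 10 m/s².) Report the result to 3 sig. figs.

v ≈ 3.34 m/s

The moment of inertia is MR², giving k ≡ I/(MR²) = 1.
Since it rolls without slipping, ω = v/R and KE = ½Mv² + ½Iω² = ½(1+k)Mv² = Mv².
The vertical drop is h = L sinθ = 4.46 × sin14.5° = 1.117 m.
Energy conservation: Mgh = Mv², so v = √(2gh/(1+k)) = √(2 × 10 × 1.117 / 2) ≈ 3.34 m/s.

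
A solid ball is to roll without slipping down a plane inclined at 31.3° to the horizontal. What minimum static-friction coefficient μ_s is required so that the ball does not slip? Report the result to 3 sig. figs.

μ_min ≈ 0.174

With I = (2/5)MR², the ratio k = I/(MR²) is 0.4.
Translational: Mg sinθ − f = Ma. Rotational about the CM: fR = Iα = kMRa, so f = kMa.
These give a = g sinθ/(1+k) and the required friction f = kMg sinθ/(1+k).
The normal force is N = Mg cosθ, so μ_min = f/N = k tanθ/(1+k).
μ_min = 0.4 × tan31.3° / 1.4 ≈ 0.174.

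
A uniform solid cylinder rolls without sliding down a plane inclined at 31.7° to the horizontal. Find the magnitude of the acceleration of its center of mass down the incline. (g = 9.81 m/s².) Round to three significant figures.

a ≈ 3.44 m/s²

The moment of inertia is (1/2)MR², giving k ≡ I/(MR²) = 0.5.
Translational: Mg sinθ − f = Ma. Rotational about the CM: fR = Iα = kMRa, so f = kMa.
Eliminating f: Mg sinθ = (1+k)Ma, so a = g sinθ/(1+k) = 9.81 × sin31.7° / 1.5 ≈ 3.44 m/s².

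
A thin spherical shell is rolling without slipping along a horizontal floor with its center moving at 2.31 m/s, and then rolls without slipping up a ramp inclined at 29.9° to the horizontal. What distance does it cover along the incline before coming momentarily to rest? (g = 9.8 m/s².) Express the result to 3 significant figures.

Here I = (2/3)MR², so the shape factor k = I/(MR²) = 2/3.
Rolling without slipping gives ω = v/R, so the total kinetic energy is ½Mv² + ½Iω² = ½(1+k)Mv² = (5/6)Mv².
Setting this equal to Mgh gives the vertical rise h = (1+k)v₀²/(2g) = 1.667×2.31²/(2×9.8) = 0.4537 m.
The distance along the slope is d = h/sinθ = 0.4537/sin29.9° ≈ 0.910 m.

d ≈ 0.910 m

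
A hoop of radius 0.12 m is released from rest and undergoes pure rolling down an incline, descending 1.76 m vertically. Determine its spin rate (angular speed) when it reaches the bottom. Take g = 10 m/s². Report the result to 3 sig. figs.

For this body I = MR², i.e. k = I/(MR²) = 1.
Rolling without slipping gives ω = v/R, so the total kinetic energy is ½Mv² + ½Iω² = ½(1+k)Mv² = Mv².
Energy conservation Mgh = ½(1+k)Mv² gives v = √(2gh/(1+k)) = √(2 × 10 × 1.76 / 2) = 4.195 m/s.
The angular speed follows from ω = v/R = 4.195/0.12 ≈ 35.0 rad/s.

ω ≈ 35.0 rad/s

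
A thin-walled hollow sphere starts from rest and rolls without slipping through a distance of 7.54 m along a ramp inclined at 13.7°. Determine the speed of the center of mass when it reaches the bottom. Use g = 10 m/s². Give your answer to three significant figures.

v ≈ 4.63 m/s

Here I = (2/3)MR², so the shape factor k = I/(MR²) = 2/3.
Rolling without slipping gives ω = v/R, so the total kinetic energy is ½Mv² + ½Iω² = ½(1+k)Mv² = (5/6)Mv².
The vertical drop is h = L sinθ = 7.54 × sin13.7° = 1.786 m.
Energy conservation: Mgh = (5/6)Mv², so v = √(2gh/(1+k)) = √(2 × 10 × 1.786 / 1.667) ≈ 4.63 m/s.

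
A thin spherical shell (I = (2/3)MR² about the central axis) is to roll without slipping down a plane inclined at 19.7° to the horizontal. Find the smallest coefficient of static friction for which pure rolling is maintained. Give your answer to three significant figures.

With I = (2/3)MR², the ratio k = I/(MR²) is 2/3.
Along the incline Mg sinθ − f = Ma, and torque about the center fR = Iα = kMR²(a/R) gives f = kMa.
These give a = g sinθ/(1+k) and the required friction f = kMg sinθ/(1+k).
With N = Mg cosθ, the no-slip condition f ≤ μN gives μ_min = f/N = k tanθ/(1+k).
μ_min = (2/3) × tan19.7° / 1.667 ≈ 0.143.

μ_min ≈ 0.143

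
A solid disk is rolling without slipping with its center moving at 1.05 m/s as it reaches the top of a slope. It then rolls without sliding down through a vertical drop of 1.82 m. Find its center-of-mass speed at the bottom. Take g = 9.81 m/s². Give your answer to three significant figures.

With I = (1/2)MR², the ratio k = I/(MR²) is 0.5.
Rolling without slipping gives ω = v/R, so the total kinetic energy is ½Mv² + ½Iω² = ½(1+k)Mv² = (3/4)Mv².
Conserving energy between top and bottom: (3/4)Mv² = (3/4)Mv₀² + Mgh, hence v² = v₀² + 2gh/(1+k).
v = √(1.05² + 2×9.81×1.82/1.5) = √24.91 ≈ 4.99 m/s.

v ≈ 4.99 m/s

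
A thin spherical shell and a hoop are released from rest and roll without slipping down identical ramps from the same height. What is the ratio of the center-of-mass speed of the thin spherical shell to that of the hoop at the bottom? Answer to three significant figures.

Each satisfies Mgh = ½(1+k)Mv² with k = I/(MR²), so v ∝ 1/√(1+k).
For the thin spherical shell k = 2/3; for the hoop k = 1.
v₁/v₂ = √((1+k₂)/(1+k₁)) = √(2/1.667) ≈ 1.10.

v_ratio ≈ 1.10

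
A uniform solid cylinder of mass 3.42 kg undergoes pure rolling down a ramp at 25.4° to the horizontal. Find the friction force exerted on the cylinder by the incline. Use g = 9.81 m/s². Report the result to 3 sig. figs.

f ≈ 4.80 N

With I = (1/2)MR², the ratio k = I/(MR²) is 0.5.
Newton's second law down the slope: Mg sinθ − f = Ma. The torque equation fR = Iα (with α = a/R) gives f = kMa.
Combining, a = g sinθ/(1+k) and f = kMa = kMg sinθ/(1+k).
f = 0.5 × 3.42 × 9.81 × sin25.4° / 1.5 ≈ 4.80 N.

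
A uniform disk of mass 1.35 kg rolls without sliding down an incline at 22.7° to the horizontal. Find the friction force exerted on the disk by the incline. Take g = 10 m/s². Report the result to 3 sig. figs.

f ≈ 1.74 N

Here I = (1/2)MR², so the shape factor k = I/(MR²) = 0.5.
Along the incline Mg sinθ − f = Ma, and torque about the center fR = Iα = kMR²(a/R) gives f = kMa.
Combining, a = g sinθ/(1+k) and f = kMa = kMg sinθ/(1+k).
f = 0.5 × 1.35 × 10 × sin22.7° / 1.5 ≈ 1.74 N.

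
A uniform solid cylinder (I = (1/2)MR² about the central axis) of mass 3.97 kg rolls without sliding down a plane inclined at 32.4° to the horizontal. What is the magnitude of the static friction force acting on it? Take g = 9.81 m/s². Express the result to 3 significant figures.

For this body I = (1/2)MR², i.e. k = I/(MR²) = 0.5.
Newton's second law down the slope: Mg sinθ − f = Ma. The torque equation fR = Iα (with α = a/R) gives f = kMa.
Combining, a = g sinθ/(1+k) and f = kMa = kMg sinθ/(1+k).
f = 0.5 × 3.97 × 9.81 × sin32.4° / 1.5 ≈ 6.96 N.

f ≈ 6.96 N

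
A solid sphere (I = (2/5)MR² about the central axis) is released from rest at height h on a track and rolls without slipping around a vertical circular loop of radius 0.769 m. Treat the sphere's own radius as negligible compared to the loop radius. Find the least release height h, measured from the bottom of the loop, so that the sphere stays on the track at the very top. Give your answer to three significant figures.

h_min ≈ 2.08 m

Here I = (2/5)MR², so the shape factor k = I/(MR²) = 0.4.
At the top, contact is just lost when gravity alone supplies the centripetal force: Mg = Mv_top²/r, i.e. v_top² = gr.
With ω = v/R, the kinetic energy at speed v is ½(1+k)Mv² = (7/10)Mv².
Energy conservation from release (height h) to the top (height 2r): Mgh = Mg(2r) + (7/10)M·gr.
Thus h_min = 2r + (1+k)r/2 = r(2 + 1.4/2) = 0.769 × 2.7 ≈ 2.08 m.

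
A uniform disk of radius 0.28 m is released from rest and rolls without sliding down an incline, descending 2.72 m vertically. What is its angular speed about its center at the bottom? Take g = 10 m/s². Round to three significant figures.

Here I = (1/2)MR², so the shape factor k = I/(MR²) = 0.5.
Pure rolling means v = ωR; then KE = ½Mv² + ½I(v/R)² = ½(1+k)Mv² = (3/4)Mv².
Energy conservation Mgh = ½(1+k)Mv² gives v = √(2gh/(1+k)) = √(2 × 10 × 2.72 / 1.5) = 6.022 m/s.
Then ω = v/R = 6.022 / 0.28 ≈ 21.5 rad/s.

ω ≈ 21.5 rad/s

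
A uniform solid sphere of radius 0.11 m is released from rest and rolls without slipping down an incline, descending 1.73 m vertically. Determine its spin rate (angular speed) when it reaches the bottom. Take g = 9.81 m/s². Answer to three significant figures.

Here I = (2/5)MR², so the shape factor k = I/(MR²) = 0.4.
Rolling without slipping gives ω = v/R, so the total kinetic energy is ½Mv² + ½Iω² = ½(1+k)Mv² = (7/10)Mv².
Energy conservation Mgh = ½(1+k)Mv² gives v = √(2gh/(1+k)) = √(2 × 9.81 × 1.73 / 1.4) = 4.924 m/s.
Then ω = v/R = 4.924 / 0.11 ≈ 44.8 rad/s.

ω ≈ 44.8 rad/s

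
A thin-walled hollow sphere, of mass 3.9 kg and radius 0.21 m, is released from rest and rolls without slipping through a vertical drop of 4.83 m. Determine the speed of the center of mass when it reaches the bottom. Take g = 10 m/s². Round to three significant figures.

v ≈ 7.61 m/s

The moment of inertia is (2/3)MR², giving k ≡ I/(MR²) = 2/3.
Pure rolling means v = ωR; then KE = ½Mv² + ½I(v/R)² = ½(1+k)Mv² = (5/6)Mv².
Setting Mgh = (5/6)Mv² gives v = √(2gh/(1+k)) = √(2·10·4.83/1.667) ≈ 7.61 m/s.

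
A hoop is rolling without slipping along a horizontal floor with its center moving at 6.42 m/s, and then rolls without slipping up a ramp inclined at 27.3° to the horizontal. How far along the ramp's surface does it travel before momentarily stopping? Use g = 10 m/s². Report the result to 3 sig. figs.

d ≈ 8.99 m

With I = MR², the ratio k = I/(MR²) is 1.
Since it rolls without slipping, ω = v/R and KE = ½Mv² + ½Iω² = ½(1+k)Mv² = Mv².
Setting this equal to Mgh gives the vertical rise h = (1+k)v₀²/(2g) = 2×6.42²/(2×10) = 4.122 m.
Along the incline, d = h/sinθ = 4.122/sin27.3° ≈ 8.99 m.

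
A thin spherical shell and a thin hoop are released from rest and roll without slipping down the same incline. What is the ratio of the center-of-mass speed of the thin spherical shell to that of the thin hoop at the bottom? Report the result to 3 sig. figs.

Each satisfies Mgh = ½(1+k)Mv² with k = I/(MR²), so v ∝ 1/√(1+k).
For the thin spherical shell k = 2/3; for the thin hoop k = 1.
v₁/v₂ = √((1+k₂)/(1+k₁)) = √(2/1.667) ≈ 1.10.

v_ratio ≈ 1.10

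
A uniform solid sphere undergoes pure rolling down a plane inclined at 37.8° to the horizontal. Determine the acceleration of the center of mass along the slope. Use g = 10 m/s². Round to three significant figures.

The moment of inertia is (2/5)MR², giving k ≡ I/(MR²) = 0.4.
Newton's second law down the slope: Mg sinθ − f = Ma. The torque equation fR = Iα (with α = a/R) gives f = kMa.
Eliminating f: Mg sinθ = (1+k)Ma, so a = g sinθ/(1+k) = 10 × sin37.8° / 1.4 ≈ 4.38 m/s².

a ≈ 4.38 m/s²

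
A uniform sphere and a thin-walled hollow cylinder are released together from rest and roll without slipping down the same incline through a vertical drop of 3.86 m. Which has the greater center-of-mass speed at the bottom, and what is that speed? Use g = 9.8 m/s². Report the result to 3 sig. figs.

the uniform sphere, at v ≈ 7.35 m/s

For rolling without slipping, Mgh = ½(1+k)Mv² where k = I/(MR²), so v = √(2gh/(1+k)).
Uniform sphere: k = 0.4, giving v = √(2×9.8×3.86/1.4) = 7.351 m/s.
Thin-walled hollow cylinder: k = 1, giving v = √(2×9.8×3.86/2) = 6.15 m/s.
The smaller k wins: the uniform sphere, at ≈ 7.35 m/s.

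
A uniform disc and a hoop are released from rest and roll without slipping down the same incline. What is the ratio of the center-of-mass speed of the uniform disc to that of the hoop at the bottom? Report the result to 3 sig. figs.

v_ratio ≈ 1.15

Each satisfies Mgh = ½(1+k)Mv² with k = I/(MR²), so v ∝ 1/√(1+k).
For the uniform disc k = 0.5; for the hoop k = 1.
v₁/v₂ = √((1+k₂)/(1+k₁)) = √(2/1.5) ≈ 1.15.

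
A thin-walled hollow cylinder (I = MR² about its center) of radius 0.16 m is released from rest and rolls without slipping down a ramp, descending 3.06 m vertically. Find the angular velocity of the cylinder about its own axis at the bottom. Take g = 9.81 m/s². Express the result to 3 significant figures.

ω ≈ 34.2 rad/s

With I = MR², the ratio k = I/(MR²) is 1.
The rolling condition ω = v/R makes the rotational term ½I(v/R)² = ½kMv², so KE_total = ½(1+k)Mv² = Mv².
Energy conservation Mgh = ½(1+k)Mv² gives v = √(2gh/(1+k)) = √(2 × 9.81 × 3.06 / 2) = 5.479 m/s.
The angular speed follows from ω = v/R = 5.479/0.16 ≈ 34.2 rad/s.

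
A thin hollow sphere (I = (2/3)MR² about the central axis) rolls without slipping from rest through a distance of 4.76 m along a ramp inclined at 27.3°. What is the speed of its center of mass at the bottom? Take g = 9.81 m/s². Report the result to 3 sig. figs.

For this body I = (2/3)MR², i.e. k = I/(MR²) = 2/3.
The rolling condition ω = v/R makes the rotational term ½I(v/R)² = ½kMv², so KE_total = ½(1+k)Mv² = (5/6)Mv².
The vertical drop is h = L sinθ = 4.76 × sin27.3° = 2.183 m.
Setting Mgh = (5/6)Mv² gives v = √(2gh/(1+k)) = √(2·9.81·2.183/1.667) ≈ 5.07 m/s.

v ≈ 5.07 m/s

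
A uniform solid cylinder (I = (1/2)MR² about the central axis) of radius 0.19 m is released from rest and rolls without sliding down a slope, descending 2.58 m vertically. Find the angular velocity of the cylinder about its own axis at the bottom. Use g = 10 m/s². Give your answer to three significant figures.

Here I = (1/2)MR², so the shape factor k = I/(MR²) = 0.5.
The rolling condition ω = v/R makes the rotational term ½I(v/R)² = ½kMv², so KE_total = ½(1+k)Mv² = (3/4)Mv².
Energy conservation Mgh = ½(1+k)Mv² gives v = √(2gh/(1+k)) = √(2 × 10 × 2.58 / 1.5) = 5.865 m/s.
Then ω = v/R = 5.865 / 0.19 ≈ 30.9 rad/s.

ω ≈ 30.9 rad/s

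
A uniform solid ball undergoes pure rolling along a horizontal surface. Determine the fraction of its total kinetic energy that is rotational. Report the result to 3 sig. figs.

fraction ≈ 0.286

Here I = (2/5)MR², so the shape factor k = I/(MR²) = 0.4.
Since ω = v/R, the translational part is ½Mv² and the rotational part is ½I(v/R)² = ½kMv²; the total is ½(1+k)Mv².
The rotational fraction is therefore k/(1+k) = 0.4/1.4 ≈ 0.286.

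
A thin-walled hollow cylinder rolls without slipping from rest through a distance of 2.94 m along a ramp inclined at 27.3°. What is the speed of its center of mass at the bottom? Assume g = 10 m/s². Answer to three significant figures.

The moment of inertia is MR², giving k ≡ I/(MR²) = 1.
Rolling without slipping gives ω = v/R, so the total kinetic energy is ½Mv² + ½Iω² = ½(1+k)Mv² = Mv².
The vertical drop is h = L sinθ = 2.94 × sin27.3° = 1.348 m.
Setting Mgh = Mv² gives v = √(2gh/(1+k)) = √(2·10·1.348/2) ≈ 3.67 m/s.

v ≈ 3.67 m/s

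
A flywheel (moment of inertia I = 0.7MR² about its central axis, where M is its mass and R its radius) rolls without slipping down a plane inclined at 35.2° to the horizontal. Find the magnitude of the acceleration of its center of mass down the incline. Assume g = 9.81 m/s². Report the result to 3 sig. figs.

a ≈ 3.33 m/s²

The moment of inertia is 0.7MR², giving k ≡ I/(MR²) = 0.7.
Newton's second law down the slope: Mg sinθ − f = Ma. The torque equation fR = Iα (with α = a/R) gives f = kMa.
Eliminating f: Mg sinθ = (1+k)Ma, so a = g sinθ/(1+k) = 9.81 × sin35.2° / 1.7 ≈ 3.33 m/s².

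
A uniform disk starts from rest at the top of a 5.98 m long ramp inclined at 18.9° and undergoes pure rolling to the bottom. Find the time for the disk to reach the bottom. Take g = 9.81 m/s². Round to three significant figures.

The moment of inertia is (1/2)MR², giving k ≡ I/(MR²) = 0.5.
Newton's second law down the slope: Mg sinθ − f = Ma. The torque equation fR = Iα (with α = a/R) gives f = kMa.
Hence a = g sinθ/(1+k) = 9.81×sin18.9°/1.5 = 2.118 m/s².
Starting from rest, L = ½at², so t = √(2L/a) = √(2×5.98/2.118) ≈ 2.38 s.

t ≈ 2.38 s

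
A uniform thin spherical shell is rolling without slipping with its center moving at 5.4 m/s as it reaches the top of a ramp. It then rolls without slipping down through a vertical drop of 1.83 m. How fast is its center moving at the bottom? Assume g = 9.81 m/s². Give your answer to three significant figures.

v ≈ 7.12 m/s

Here I = (2/3)MR², so the shape factor k = I/(MR²) = 2/3.
Rolling without slipping gives ω = v/R, so the total kinetic energy is ½Mv² + ½Iω² = ½(1+k)Mv² = (5/6)Mv².
Energy conservation: (5/6)Mv₀² + Mgh = (5/6)Mv², so v² = v₀² + 2gh/(1+k).
v = √(5.4² + 2×9.81×1.83/1.667) = √50.7 ≈ 7.12 m/s.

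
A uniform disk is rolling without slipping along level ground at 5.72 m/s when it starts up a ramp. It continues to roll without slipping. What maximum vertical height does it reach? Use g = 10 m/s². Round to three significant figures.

h ≈ 2.45 m

For this body I = (1/2)MR², i.e. k = I/(MR²) = 0.5.
Since it rolls without slipping, ω = v/R and KE = ½Mv² + ½Iω² = ½(1+k)Mv² = (3/4)Mv².
All of this converts to potential energy at the highest point: (3/4)Mv₀² = Mgh.
Thus h = (1+k)v₀²/(2g) = 1.5 × 5.72² / (2 × 10) ≈ 2.45 m.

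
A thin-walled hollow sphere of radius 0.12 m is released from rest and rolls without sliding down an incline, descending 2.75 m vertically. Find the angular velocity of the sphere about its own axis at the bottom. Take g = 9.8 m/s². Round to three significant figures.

ω ≈ 47.4 rad/s

The moment of inertia is (2/3)MR², giving k ≡ I/(MR²) = 2/3.
Pure rolling means v = ωR; then KE = ½Mv² + ½I(v/R)² = ½(1+k)Mv² = (5/6)Mv².
Energy conservation Mgh = ½(1+k)Mv² gives v = √(2gh/(1+k)) = √(2 × 9.8 × 2.75 / 1.667) = 5.687 m/s.
Then ω = v/R = 5.687 / 0.12 ≈ 47.4 rad/s.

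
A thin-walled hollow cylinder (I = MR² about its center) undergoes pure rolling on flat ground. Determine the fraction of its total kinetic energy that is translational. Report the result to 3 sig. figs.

fraction ≈ 0.500

Here I = MR², so the shape factor k = I/(MR²) = 1.
Since ω = v/R, the translational part is ½Mv² and the rotational part is ½I(v/R)² = ½kMv²; the total is ½(1+k)Mv².
The translational fraction is therefore 1/(1+k) = 1/2 ≈ 0.500.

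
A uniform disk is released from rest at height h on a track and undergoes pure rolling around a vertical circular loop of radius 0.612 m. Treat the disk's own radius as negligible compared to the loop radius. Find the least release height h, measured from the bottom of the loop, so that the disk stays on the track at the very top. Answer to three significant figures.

With I = (1/2)MR², the ratio k = I/(MR²) is 0.5.
At the top, contact is just lost when gravity alone supplies the centripetal force: Mg = Mv_top²/r, i.e. v_top² = gr.
With ω = v/R, the kinetic energy at speed v is ½(1+k)Mv² = (3/4)Mv².
Energy conservation from release (height h) to the top (height 2r): Mgh = Mg(2r) + (3/4)M·gr.
Thus h_min = 2r + (1+k)r/2 = r(2 + 1.5/2) = 0.612 × 2.75 ≈ 1.68 m.

h_min ≈ 1.68 m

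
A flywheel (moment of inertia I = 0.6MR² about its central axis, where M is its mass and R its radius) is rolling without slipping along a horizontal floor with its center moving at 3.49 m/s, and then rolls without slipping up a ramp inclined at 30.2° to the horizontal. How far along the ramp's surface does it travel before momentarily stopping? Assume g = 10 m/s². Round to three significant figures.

With I = 0.6MR², the ratio k = I/(MR²) is 0.6.
Rolling without slipping gives ω = v/R, so the total kinetic energy is ½Mv² + ½Iω² = ½(1+k)Mv² = (4/5)Mv².
Setting this equal to Mgh gives the vertical rise h = (1+k)v₀²/(2g) = 1.6×3.49²/(2×10) = 0.9744 m.
Along the incline, d = h/sinθ = 0.9744/sin30.2° ≈ 1.94 m.

d ≈ 1.94 m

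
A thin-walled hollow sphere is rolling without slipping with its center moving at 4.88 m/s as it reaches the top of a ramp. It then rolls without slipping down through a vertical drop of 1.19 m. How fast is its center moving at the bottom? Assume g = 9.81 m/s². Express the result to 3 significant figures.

For this body I = (2/3)MR², i.e. k = I/(MR²) = 2/3.
Since it rolls without slipping, ω = v/R and KE = ½Mv² + ½Iω² = ½(1+k)Mv² = (5/6)Mv².
Energy conservation: (5/6)Mv₀² + Mgh = (5/6)Mv², so v² = v₀² + 2gh/(1+k).
v = √(4.88² + 2×9.81×1.19/1.667) = √37.82 ≈ 6.15 m/s.

v ≈ 6.15 m/s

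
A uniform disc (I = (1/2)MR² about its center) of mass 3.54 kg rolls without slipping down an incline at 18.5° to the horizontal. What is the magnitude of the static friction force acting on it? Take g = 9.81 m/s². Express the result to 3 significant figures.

The moment of inertia is (1/2)MR², giving k ≡ I/(MR²) = 0.5.
Along the incline Mg sinθ − f = Ma, and torque about the center fR = Iα = kMR²(a/R) gives f = kMa.
Combining, a = g sinθ/(1+k) and f = kMa = kMg sinθ/(1+k).
f = 0.5 × 3.54 × 9.81 × sin18.5° / 1.5 ≈ 3.67 N.

f ≈ 3.67 N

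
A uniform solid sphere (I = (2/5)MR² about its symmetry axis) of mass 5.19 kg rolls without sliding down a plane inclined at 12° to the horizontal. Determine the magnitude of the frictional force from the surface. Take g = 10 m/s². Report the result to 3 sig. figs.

f ≈ 3.08 N

With I = (2/5)MR², the ratio k = I/(MR²) is 0.4.
Translational: Mg sinθ − f = Ma. Rotational about the CM: fR = Iα = kMRa, so f = kMa.
Combining, a = g sinθ/(1+k) and f = kMa = kMg sinθ/(1+k).
f = 0.4 × 5.19 × 10 × sin12° / 1.4 ≈ 3.08 N.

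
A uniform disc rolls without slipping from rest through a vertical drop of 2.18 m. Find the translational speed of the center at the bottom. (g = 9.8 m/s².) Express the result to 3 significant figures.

The moment of inertia is (1/2)MR², giving k ≡ I/(MR²) = 0.5.
Rolling without slipping gives ω = v/R, so the total kinetic energy is ½Mv² + ½Iω² = ½(1+k)Mv² = (3/4)Mv².
Setting Mgh = (3/4)Mv² gives v = √(2gh/(1+k)) = √(2·9.8·2.18/1.5) ≈ 5.34 m/s.

v ≈ 5.34 m/s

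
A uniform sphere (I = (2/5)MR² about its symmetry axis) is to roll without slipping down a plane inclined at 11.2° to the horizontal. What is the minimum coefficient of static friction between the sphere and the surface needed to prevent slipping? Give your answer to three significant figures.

Here I = (2/5)MR², so the shape factor k = I/(MR²) = 0.4.
Newton's second law down the slope: Mg sinθ − f = Ma. The torque equation fR = Iα (with α = a/R) gives f = kMa.
These give a = g sinθ/(1+k) and the required friction f = kMg sinθ/(1+k).
The normal force is N = Mg cosθ, so μ_min = f/N = k tanθ/(1+k).
μ_min = 0.4 × tan11.2° / 1.4 ≈ 0.0566.

μ_min ≈ 0.0566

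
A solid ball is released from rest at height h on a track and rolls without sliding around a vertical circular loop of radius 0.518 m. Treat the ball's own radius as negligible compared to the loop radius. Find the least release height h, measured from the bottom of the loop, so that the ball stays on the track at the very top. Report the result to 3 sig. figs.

Here I = (2/5)MR², so the shape factor k = I/(MR²) = 0.4.
At the top, contact is just lost when gravity alone supplies the centripetal force: Mg = Mv_top²/r, i.e. v_top² = gr.
With ω = v/R, the kinetic energy at speed v is ½(1+k)Mv² = (7/10)Mv².
Energy conservation from release (height h) to the top (height 2r): Mgh = Mg(2r) + (7/10)M·gr.
Thus h_min = 2r + (1+k)r/2 = r(2 + 1.4/2) = 0.518 × 2.7 ≈ 1.40 m.

h_min ≈ 1.40 m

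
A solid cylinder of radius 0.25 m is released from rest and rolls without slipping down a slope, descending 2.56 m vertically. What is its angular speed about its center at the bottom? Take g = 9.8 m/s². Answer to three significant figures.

With I = (1/2)MR², the ratio k = I/(MR²) is 0.5.
Rolling without slipping gives ω = v/R, so the total kinetic energy is ½Mv² + ½Iω² = ½(1+k)Mv² = (3/4)Mv².
Energy conservation Mgh = ½(1+k)Mv² gives v = √(2gh/(1+k)) = √(2 × 9.8 × 2.56 / 1.5) = 5.784 m/s.
Then ω = v/R = 5.784 / 0.25 ≈ 23.1 rad/s.

ω ≈ 23.1 rad/s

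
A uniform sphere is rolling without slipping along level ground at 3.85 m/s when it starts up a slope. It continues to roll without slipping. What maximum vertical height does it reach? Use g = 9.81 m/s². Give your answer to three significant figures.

h ≈ 1.06 m

Here I = (2/5)MR², so the shape factor k = I/(MR²) = 0.4.
Pure rolling means v = ωR; then KE = ½Mv² + ½I(v/R)² = ½(1+k)Mv² = (7/10)Mv².
At the top the kinetic energy is zero, so (7/10)Mv₀² = Mgh.
Thus h = (1+k)v₀²/(2g) = 1.4 × 3.85² / (2 × 9.81) ≈ 1.06 m.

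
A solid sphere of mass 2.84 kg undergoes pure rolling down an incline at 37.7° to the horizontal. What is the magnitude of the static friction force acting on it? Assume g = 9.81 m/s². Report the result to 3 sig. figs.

f ≈ 4.87 N

With I = (2/5)MR², the ratio k = I/(MR²) is 0.4.
Along the incline Mg sinθ − f = Ma, and torque about the center fR = Iα = kMR²(a/R) gives f = kMa.
Combining, a = g sinθ/(1+k) and f = kMa = kMg sinθ/(1+k).
f = 0.4 × 2.84 × 9.81 × sin37.7° / 1.4 ≈ 4.87 N.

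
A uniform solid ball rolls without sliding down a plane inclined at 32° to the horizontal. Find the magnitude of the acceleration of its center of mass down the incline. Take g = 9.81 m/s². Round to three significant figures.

a ≈ 3.71 m/s²

With I = (2/5)MR², the ratio k = I/(MR²) is 0.4.
Translational: Mg sinθ − f = Ma. Rotational about the CM: fR = Iα = kMRa, so f = kMa.
Eliminating f: Mg sinθ = (1+k)Ma, so a = g sinθ/(1+k) = 9.81 × sin32° / 1.4 ≈ 3.71 m/s².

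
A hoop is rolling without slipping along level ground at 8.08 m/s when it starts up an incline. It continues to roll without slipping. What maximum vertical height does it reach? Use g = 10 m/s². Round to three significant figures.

h ≈ 6.53 m

Here I = MR², so the shape factor k = I/(MR²) = 1.
Pure rolling means v = ωR; then KE = ½Mv² + ½I(v/R)² = ½(1+k)Mv² = Mv².
All of this converts to potential energy at the highest point: Mv₀² = Mgh.
Thus h = (1+k)v₀²/(2g) = 2 × 8.08² / (2 × 10) ≈ 6.53 m.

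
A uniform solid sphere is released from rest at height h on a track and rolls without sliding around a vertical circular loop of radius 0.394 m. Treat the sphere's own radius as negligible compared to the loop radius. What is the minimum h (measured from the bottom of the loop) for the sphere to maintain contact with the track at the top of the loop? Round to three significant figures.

h_min ≈ 1.06 m

Here I = (2/5)MR², so the shape factor k = I/(MR²) = 0.4.
At the top of the loop, the minimum-contact condition is Mg = Mv_top²/r, so v_top² = gr.
With ω = v/R, the kinetic energy at speed v is ½(1+k)Mv² = (7/10)Mv².
Energy conservation from release (height h) to the top (height 2r): Mgh = Mg(2r) + (7/10)M·gr.
Thus h_min = 2r + (1+k)r/2 = r(2 + 1.4/2) = 0.394 × 2.7 ≈ 1.06 m.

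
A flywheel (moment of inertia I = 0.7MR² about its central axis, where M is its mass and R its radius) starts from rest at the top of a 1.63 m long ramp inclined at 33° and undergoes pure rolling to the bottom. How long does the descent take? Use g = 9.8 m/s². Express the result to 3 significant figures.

t ≈ 1.02 s

For this body I = 0.7MR², i.e. k = I/(MR²) = 0.7.
Translational: Mg sinθ − f = Ma. Rotational about the CM: fR = Iα = kMRa, so f = kMa.
Hence a = g sinθ/(1+k) = 9.8×sin33°/1.7 = 3.14 m/s².
With constant a from rest, t = √(2L/a) = √(2·1.63/3.14) ≈ 1.02 s.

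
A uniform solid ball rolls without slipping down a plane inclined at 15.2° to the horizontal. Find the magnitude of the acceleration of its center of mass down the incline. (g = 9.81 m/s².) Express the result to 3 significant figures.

a ≈ 1.84 m/s²

The moment of inertia is (2/5)MR², giving k ≡ I/(MR²) = 0.4.
Translational: Mg sinθ − f = Ma. Rotational about the CM: fR = Iα = kMRa, so f = kMa.
Eliminating f: Mg sinθ = (1+k)Ma, so a = g sinθ/(1+k) = 9.81 × sin15.2° / 1.4 ≈ 1.84 m/s².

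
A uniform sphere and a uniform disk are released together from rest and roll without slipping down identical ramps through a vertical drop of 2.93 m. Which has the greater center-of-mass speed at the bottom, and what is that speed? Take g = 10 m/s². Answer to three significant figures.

For rolling without slipping, Mgh = ½(1+k)Mv² where k = I/(MR²), so v = √(2gh/(1+k)).
Uniform sphere: k = 0.4, giving v = √(2×10×2.93/1.4) = 6.47 m/s.
Uniform disk: k = 0.5, giving v = √(2×10×2.93/1.5) = 6.25 m/s.
The smaller k wins: the uniform sphere, at ≈ 6.47 m/s.

the uniform sphere, at v ≈ 6.47 m/s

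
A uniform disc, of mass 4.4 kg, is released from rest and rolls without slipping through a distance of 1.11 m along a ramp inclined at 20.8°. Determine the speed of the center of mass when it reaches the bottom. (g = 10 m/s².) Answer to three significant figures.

With I = (1/2)MR², the ratio k = I/(MR²) is 0.5.
Since it rolls without slipping, ω = v/R and KE = ½Mv² + ½Iω² = ½(1+k)Mv² = (3/4)Mv².
The vertical drop is h = L sinθ = 1.11 × sin20.8° = 0.3942 m.
Setting Mgh = (3/4)Mv² gives v = √(2gh/(1+k)) = √(2·10·0.3942/1.5) ≈ 2.29 m/s.

v ≈ 2.29 m/s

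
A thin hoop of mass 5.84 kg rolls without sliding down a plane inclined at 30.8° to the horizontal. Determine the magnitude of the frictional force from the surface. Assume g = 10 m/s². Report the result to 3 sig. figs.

f ≈ 15.0 N

The moment of inertia is MR², giving k ≡ I/(MR²) = 1.
Along the incline Mg sinθ − f = Ma, and torque about the center fR = Iα = kMR²(a/R) gives f = kMa.
Combining, a = g sinθ/(1+k) and f = kMa = kMg sinθ/(1+k).
f = 1 × 5.84 × 10 × sin30.8° / 2 ≈ 15.0 N.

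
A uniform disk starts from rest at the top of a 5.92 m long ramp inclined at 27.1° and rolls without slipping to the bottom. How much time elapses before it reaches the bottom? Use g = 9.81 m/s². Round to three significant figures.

t ≈ 1.99 s

With I = (1/2)MR², the ratio k = I/(MR²) is 0.5.
Newton's second law down the slope: Mg sinθ − f = Ma. The torque equation fR = Iα (with α = a/R) gives f = kMa.
Hence a = g sinθ/(1+k) = 9.81×sin27.1°/1.5 = 2.979 m/s².
With constant a from rest, t = √(2L/a) = √(2·5.92/2.979) ≈ 1.99 s.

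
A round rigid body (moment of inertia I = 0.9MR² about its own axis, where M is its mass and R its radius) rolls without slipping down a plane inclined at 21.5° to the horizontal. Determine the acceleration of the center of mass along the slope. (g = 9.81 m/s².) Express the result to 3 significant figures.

With I = 0.9MR², the ratio k = I/(MR²) is 0.9.
Translational: Mg sinθ − f = Ma. Rotational about the CM: fR = Iα = kMRa, so f = kMa.
Eliminating f: Mg sinθ = (1+k)Ma, so a = g sinθ/(1+k) = 9.81 × sin21.5° / 1.9 ≈ 1.89 m/s².

a ≈ 1.89 m/s²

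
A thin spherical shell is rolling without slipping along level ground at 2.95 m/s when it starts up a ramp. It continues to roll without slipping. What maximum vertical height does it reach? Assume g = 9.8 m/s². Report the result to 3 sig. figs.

h ≈ 0.740 m

With I = (2/3)MR², the ratio k = I/(MR²) is 2/3.
Rolling without slipping gives ω = v/R, so the total kinetic energy is ½Mv² + ½Iω² = ½(1+k)Mv² = (5/6)Mv².
All of this converts to potential energy at the highest point: (5/6)Mv₀² = Mgh.
Thus h = (1+k)v₀²/(2g) = 1.667 × 2.95² / (2 × 9.8) ≈ 0.740 m.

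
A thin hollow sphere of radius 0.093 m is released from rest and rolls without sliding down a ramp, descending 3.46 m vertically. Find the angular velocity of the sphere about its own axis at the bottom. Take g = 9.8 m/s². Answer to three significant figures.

ω ≈ 68.6 rad/s

Here I = (2/3)MR², so the shape factor k = I/(MR²) = 2/3.
Rolling without slipping gives ω = v/R, so the total kinetic energy is ½Mv² + ½Iω² = ½(1+k)Mv² = (5/6)Mv².
Energy conservation Mgh = ½(1+k)Mv² gives v = √(2gh/(1+k)) = √(2 × 9.8 × 3.46 / 1.667) = 6.379 m/s.
Then ω = v/R = 6.379 / 0.093 ≈ 68.6 rad/s.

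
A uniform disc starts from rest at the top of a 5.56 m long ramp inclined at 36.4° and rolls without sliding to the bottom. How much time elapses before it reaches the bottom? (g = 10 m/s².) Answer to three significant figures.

t ≈ 1.68 s

For this body I = (1/2)MR², i.e. k = I/(MR²) = 0.5.
Newton's second law down the slope: Mg sinθ − f = Ma. The torque equation fR = Iα (with α = a/R) gives f = kMa.
Hence a = g sinθ/(1+k) = 10×sin36.4°/1.5 = 3.956 m/s².
Starting from rest, L = ½at², so t = √(2L/a) = √(2×5.56/3.956) ≈ 1.68 s.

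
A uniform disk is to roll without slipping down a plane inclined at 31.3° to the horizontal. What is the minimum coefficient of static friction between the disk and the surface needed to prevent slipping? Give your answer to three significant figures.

μ_min ≈ 0.203

With I = (1/2)MR², the ratio k = I/(MR²) is 0.5.
Newton's second law down the slope: Mg sinθ − f = Ma. The torque equation fR = Iα (with α = a/R) gives f = kMa.
These give a = g sinθ/(1+k) and the required friction f = kMg sinθ/(1+k).
With N = Mg cosθ, the no-slip condition f ≤ μN gives μ_min = f/N = k tanθ/(1+k).
μ_min = 0.5 × tan31.3° / 1.5 ≈ 0.203.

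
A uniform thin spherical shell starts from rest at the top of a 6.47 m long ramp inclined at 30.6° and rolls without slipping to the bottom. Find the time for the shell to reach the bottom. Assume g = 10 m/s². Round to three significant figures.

t ≈ 2.06 s

For this body I = (2/3)MR², i.e. k = I/(MR²) = 2/3.
Translational: Mg sinθ − f = Ma. Rotational about the CM: fR = Iα = kMRa, so f = kMa.
Hence a = g sinθ/(1+k) = 10×sin30.6°/1.667 = 3.054 m/s².
Starting from rest, L = ½at², so t = √(2L/a) = √(2×6.47/3.054) ≈ 2.06 s.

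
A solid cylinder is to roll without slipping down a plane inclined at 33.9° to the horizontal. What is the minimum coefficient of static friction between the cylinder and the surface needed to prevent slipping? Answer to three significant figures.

The moment of inertia is (1/2)MR², giving k ≡ I/(MR²) = 0.5.
Newton's second law down the slope: Mg sinθ − f = Ma. The torque equation fR = Iα (with α = a/R) gives f = kMa.
These give a = g sinθ/(1+k) and the required friction f = kMg sinθ/(1+k).
With N = Mg cosθ, the no-slip condition f ≤ μN gives μ_min = f/N = k tanθ/(1+k).
μ_min = 0.5 × tan33.9° / 1.5 ≈ 0.224.

μ_min ≈ 0.224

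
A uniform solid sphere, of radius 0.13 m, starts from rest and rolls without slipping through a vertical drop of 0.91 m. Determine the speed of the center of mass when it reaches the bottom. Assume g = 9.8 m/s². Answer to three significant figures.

v ≈ 3.57 m/s

For this body I = (2/5)MR², i.e. k = I/(MR²) = 0.4.
Pure rolling means v = ωR; then KE = ½Mv² + ½I(v/R)² = ½(1+k)Mv² = (7/10)Mv².
Energy conservation: Mgh = (7/10)Mv², so v = √(2gh/(1+k)) = √(2 × 9.8 × 0.91 / 1.4) ≈ 3.57 m/s.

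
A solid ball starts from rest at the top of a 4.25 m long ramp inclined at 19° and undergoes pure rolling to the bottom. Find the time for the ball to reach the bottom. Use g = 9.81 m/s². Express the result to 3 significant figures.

Here I = (2/5)MR², so the shape factor k = I/(MR²) = 0.4.
Translational: Mg sinθ − f = Ma. Rotational about the CM: fR = Iα = kMRa, so f = kMa.
Hence a = g sinθ/(1+k) = 9.81×sin19°/1.4 = 2.281 m/s².
Starting from rest, L = ½at², so t = √(2L/a) = √(2×4.25/2.281) ≈ 1.93 s.

t ≈ 1.93 s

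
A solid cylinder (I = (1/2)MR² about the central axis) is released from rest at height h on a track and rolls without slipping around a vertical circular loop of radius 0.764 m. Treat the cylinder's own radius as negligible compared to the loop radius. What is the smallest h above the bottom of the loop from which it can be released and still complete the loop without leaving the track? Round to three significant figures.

With I = (1/2)MR², the ratio k = I/(MR²) is 0.5.
At the top of the loop, the minimum-contact condition is Mg = Mv_top²/r, so v_top² = gr.
With ω = v/R, the kinetic energy at speed v is ½(1+k)Mv² = (3/4)Mv².
Energy conservation from release (height h) to the top (height 2r): Mgh = Mg(2r) + (3/4)M·gr.
Thus h_min = 2r + (1+k)r/2 = r(2 + 1.5/2) = 0.764 × 2.75 ≈ 2.10 m.

h_min ≈ 2.10 m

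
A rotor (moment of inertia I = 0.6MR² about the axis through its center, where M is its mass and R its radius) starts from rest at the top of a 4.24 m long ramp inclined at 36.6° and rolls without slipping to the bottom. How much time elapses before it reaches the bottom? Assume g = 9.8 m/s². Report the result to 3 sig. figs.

For this body I = 0.6MR², i.e. k = I/(MR²) = 0.6.
Translational: Mg sinθ − f = Ma. Rotational about the CM: fR = Iα = kMRa, so f = kMa.
Hence a = g sinθ/(1+k) = 9.8×sin36.6°/1.6 = 3.652 m/s².
Starting from rest, L = ½at², so t = √(2L/a) = √(2×4.24/3.652) ≈ 1.52 s.

t ≈ 1.52 s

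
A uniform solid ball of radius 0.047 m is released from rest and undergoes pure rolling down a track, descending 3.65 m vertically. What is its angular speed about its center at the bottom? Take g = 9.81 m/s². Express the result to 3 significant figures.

ω ≈ 152 rad/s

Here I = (2/5)MR², so the shape factor k = I/(MR²) = 0.4.
Since it rolls without slipping, ω = v/R and KE = ½Mv² + ½Iω² = ½(1+k)Mv² = (7/10)Mv².
Energy conservation Mgh = ½(1+k)Mv² gives v = √(2gh/(1+k)) = √(2 × 9.81 × 3.65 / 1.4) = 7.152 m/s.
Then ω = v/R = 7.152 / 0.047 ≈ 152 rad/s.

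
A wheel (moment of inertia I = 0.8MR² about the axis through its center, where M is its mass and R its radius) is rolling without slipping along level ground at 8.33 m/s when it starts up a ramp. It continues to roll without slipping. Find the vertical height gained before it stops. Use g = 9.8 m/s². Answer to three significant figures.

h ≈ 6.37 m

With I = 0.8MR², the ratio k = I/(MR²) is 0.8.
The rolling condition ω = v/R makes the rotational term ½I(v/R)² = ½kMv², so KE_total = ½(1+k)Mv² = (9/10)Mv².
All of this converts to potential energy at the highest point: (9/10)Mv₀² = Mgh.
Thus h = (1+k)v₀²/(2g) = 1.8 × 8.33² / (2 × 9.8) ≈ 6.37 m.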